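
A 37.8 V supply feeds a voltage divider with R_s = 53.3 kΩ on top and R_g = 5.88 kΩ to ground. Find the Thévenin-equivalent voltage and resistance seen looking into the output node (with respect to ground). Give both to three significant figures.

V_th is the open-circuit tap voltage: 37.8 × 5.88/(53.3 + 5.88) = 3.76 V.
With the supply zeroed, R_s and R_g appear in parallel from the tap: R_th = R_s‖R_g = (53.3 × 5.88)/59.18 = 5.30 kΩ.

V_th = 3.76 V, R_th = 5.30 kΩ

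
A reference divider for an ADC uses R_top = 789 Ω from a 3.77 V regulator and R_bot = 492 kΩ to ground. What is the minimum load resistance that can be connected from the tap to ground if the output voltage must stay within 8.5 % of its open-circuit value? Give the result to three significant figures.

R_L(min) ≈ 8.48 kΩ

Output resistance R_th = R_top‖R_bot = (789 × 492000)/492800 = 787.7 Ω.
The fractional drop is R_th/(R_th + R_L); requiring this ≤ 0.0850 gives R_L ≥ R_th(1/0.0850 − 1) = 787.7 × 10.76 = 8.48 kΩ.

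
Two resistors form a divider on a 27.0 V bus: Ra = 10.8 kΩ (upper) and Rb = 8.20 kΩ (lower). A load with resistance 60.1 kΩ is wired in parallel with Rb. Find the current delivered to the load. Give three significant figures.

I_L ≈ 0.180 mA

Rb‖R_L = 7.216 kΩ; V_out = 27.0 × 7.216/18.02 = 10.81 V.
I_L = V_out / R_L = 10.81 / 60.1 kΩ = 0.180 mA.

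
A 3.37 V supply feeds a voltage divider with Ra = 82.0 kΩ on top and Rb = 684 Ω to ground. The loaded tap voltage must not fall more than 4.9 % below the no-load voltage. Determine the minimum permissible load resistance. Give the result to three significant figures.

Output resistance R_th = Ra‖Rb = (82000 × 684)/82680 = 678.3 Ω.
The fractional drop is R_th/(R_th + R_L); requiring this ≤ 0.0490 gives R_L ≥ R_th(1/0.0490 − 1) = 678.3 × 19.41 = 13.2 kΩ.

R_L(min) ≈ 13.2 kΩ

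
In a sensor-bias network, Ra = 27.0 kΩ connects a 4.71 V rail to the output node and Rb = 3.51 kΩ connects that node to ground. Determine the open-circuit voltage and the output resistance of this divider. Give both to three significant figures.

V_th is the open-circuit tap voltage: 4.71 × 3.51/(27.0 + 3.51) = 0.542 V.
With the supply zeroed, Ra and Rb appear in parallel from the tap: R_th = Ra‖Rb = (27.0 × 3.51)/30.51 = 3.11 kΩ.

V_th = 0.542 V, R_th = 3.11 kΩ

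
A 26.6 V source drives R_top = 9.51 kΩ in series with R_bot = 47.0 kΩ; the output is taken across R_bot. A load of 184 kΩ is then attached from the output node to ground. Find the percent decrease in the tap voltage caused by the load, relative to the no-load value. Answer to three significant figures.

4.12 %

The divider's output (Thévenin) resistance is R_top‖R_bot = 7.910 kΩ.
Fractional drop under load = R_th/(R_th + R_L) = 7.910 / (7.910 + 184) = 0.04122.
So the output falls by 4.12 %.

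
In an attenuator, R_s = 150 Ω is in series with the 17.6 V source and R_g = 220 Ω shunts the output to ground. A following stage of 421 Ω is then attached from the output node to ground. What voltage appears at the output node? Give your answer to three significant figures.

The load sits in parallel with R_g: R_g‖R_L = (220 × 421) / (220 + 421) = 144.5 Ω.
V_out = 17.6 × 144.5 / (150 + 144.5) = 17.6 × 144.5/294.5 = 8.64 V.

V_out ≈ 8.64 V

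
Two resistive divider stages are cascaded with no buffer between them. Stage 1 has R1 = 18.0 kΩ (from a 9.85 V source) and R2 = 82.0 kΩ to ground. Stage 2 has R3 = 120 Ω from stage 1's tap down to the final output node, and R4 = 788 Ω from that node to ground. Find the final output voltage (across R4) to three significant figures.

Stage 2 presents R3+R4 = 908.0 Ω as a load on stage 1's tap.
Stage 1's lower leg becomes R2‖(R3+R4) = 898.1 Ω, so V_mid = 9.85 × 898.1/18900 = 0.4681 V.
Stage 2 is itself unloaded: V_out = V_mid × R4/(R3+R4) = 0.4681 × 788/908.0 = 0.406 V.

V_out ≈ 0.406 V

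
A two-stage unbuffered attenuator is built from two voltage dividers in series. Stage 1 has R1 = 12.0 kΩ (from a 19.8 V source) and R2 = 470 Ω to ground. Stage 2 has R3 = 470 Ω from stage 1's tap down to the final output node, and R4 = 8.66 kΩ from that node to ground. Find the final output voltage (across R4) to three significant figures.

V_out ≈ 0.674 V

Stage 2 presents R3+R4 = 9130 Ω as a load on stage 1's tap.
Stage 1's lower leg becomes R2‖(R3+R4) = 447.0 Ω, so V_mid = 19.8 × 447.0/12450 = 0.7110 V.
Stage 2 is itself unloaded: V_out = V_mid × R4/(R3+R4) = 0.7110 × 8660/9130 = 0.674 V.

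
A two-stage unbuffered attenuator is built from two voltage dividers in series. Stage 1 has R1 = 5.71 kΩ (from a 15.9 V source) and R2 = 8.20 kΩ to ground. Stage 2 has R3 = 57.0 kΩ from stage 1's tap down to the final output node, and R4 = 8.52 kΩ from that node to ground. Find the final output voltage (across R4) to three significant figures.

Stage 2 presents R3+R4 = 65.52 kΩ as a load on stage 1's tap.
Stage 1's lower leg becomes R2‖(R3+R4) = 7.288 kΩ, so V_mid = 15.9 × 7.288/13.00 = 8.915 V.
Stage 2 is itself unloaded: V_out = V_mid × R4/(R3+R4) = 8.915 × 8.52/65.52 = 1.16 V.

V_out ≈ 1.16 V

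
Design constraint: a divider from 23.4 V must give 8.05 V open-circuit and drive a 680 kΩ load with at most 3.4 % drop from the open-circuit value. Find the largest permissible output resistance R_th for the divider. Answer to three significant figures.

Loading drop = R_th/(R_th + R_L) ≤ 0.0340, so R_th ≤ R_L · ε/(1−ε) = 680 kΩ × 0.0340/0.9660 = 23.9 kΩ.
(Any R1, R2 with R2/(R1+R2) = 0.344 and R1‖R2 ≤ 23.9 kΩ will meet the spec.)

R_th ≤ 23.9 kΩ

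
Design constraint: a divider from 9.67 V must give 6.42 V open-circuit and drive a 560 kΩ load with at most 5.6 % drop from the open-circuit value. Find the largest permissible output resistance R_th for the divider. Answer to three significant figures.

Loading drop = R_th/(R_th + R_L) ≤ 0.0560, so R_th ≤ R_L · ε/(1−ε) = 560 kΩ × 0.0560/0.9440 = 33.2 kΩ.
(Any R1, R2 with R2/(R1+R2) = 0.664 and R1‖R2 ≤ 33.2 kΩ will meet the spec.)

R_th ≤ 33.2 kΩ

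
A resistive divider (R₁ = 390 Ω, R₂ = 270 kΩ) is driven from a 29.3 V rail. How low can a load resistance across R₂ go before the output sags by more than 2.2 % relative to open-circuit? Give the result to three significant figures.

Output resistance R_th = R₁‖R₂ = (390 × 270000)/270400 = 389.4 Ω.
The fractional drop is R_th/(R_th + R_L); requiring this ≤ 0.0220 gives R_L ≥ R_th(1/0.0220 − 1) = 389.4 × 44.45 = 17.3 kΩ.

R_L(min) ≈ 17.3 kΩ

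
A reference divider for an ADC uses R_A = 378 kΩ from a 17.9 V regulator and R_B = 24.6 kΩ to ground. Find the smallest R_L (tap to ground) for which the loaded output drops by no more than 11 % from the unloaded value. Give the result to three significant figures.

Output resistance R_th = R_A‖R_B = (378 × 24.6)/402.6 = 23.10 kΩ.
The fractional drop is R_th/(R_th + R_L); requiring this ≤ 0.110 gives R_L ≥ R_th(1/0.110 − 1) = 23.10 × 8.091 = 187 kΩ.

R_L(min) ≈ 187 kΩ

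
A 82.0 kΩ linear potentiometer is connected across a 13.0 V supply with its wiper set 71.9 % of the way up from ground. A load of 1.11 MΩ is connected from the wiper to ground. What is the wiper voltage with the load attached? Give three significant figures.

The wiper splits the pot into (1−α)R = 23.04 kΩ above and αR = 58.96 kΩ below.
Lower section ‖ load = 55.98 kΩ.
V_wiper = 13.0 × 55.98/(23.04 + 55.98) = 9.21 V.

V ≈ 9.21 V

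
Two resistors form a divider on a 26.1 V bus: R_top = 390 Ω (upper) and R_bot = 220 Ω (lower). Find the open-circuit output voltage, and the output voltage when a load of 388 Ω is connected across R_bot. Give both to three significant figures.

Open-circuit: V = 26.1 × 220/(390 + 220) = 9.41 V.
With the load, R_bot becomes R_bot‖R_L = 140.4 Ω, so V = 26.1 × 140.4/530.4 = 6.91 V.

Unloaded: 9.41 V; loaded: 6.91 V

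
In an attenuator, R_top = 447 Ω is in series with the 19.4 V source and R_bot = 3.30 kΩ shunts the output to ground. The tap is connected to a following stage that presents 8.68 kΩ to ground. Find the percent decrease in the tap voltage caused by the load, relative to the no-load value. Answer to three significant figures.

4.34 %

The divider's output (Thévenin) resistance is R_top‖R_bot = 393.7 Ω.
Fractional drop under load = R_th/(R_th + R_L) = 393.7 / (393.7 + 8680) = 0.04339.
So the output falls by 4.34 %.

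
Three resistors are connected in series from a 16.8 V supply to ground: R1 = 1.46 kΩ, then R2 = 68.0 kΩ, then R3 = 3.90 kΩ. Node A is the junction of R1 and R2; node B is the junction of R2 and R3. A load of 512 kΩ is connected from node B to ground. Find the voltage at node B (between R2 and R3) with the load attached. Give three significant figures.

V ≈ 0.887 V

At node B, R3 is in parallel with the load: R3‖R_L = 3.871 kΩ.
Below node A the resistance is R2 + (R3‖R_L) = 71.87 kΩ, so V_A = 16.8 × 71.87/73.33 = 16.47 V.
Then V_B = V_A × (R3‖R_L)/(R2 + R3‖R_L) = 16.47 × 3.871/71.87 = 0.887 V.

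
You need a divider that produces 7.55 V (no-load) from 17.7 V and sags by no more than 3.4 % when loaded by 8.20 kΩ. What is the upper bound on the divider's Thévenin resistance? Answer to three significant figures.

Loading drop = R_th/(R_th + R_L) ≤ 0.0340, so R_th ≤ R_L · ε/(1−ε) = 8.20 kΩ × 0.0340/0.9660 = 289 Ω.

R_th ≤ 289 Ω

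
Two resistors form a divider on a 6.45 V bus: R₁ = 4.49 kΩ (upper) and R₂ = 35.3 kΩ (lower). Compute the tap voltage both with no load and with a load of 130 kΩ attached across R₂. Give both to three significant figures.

Open-circuit: V = 6.45 × 35.3/(4.49 + 35.3) = 5.72 V.
With the load, R₂ becomes R₂‖R_L = 27.76 kΩ, so V = 6.45 × 27.76/32.25 = 5.55 V.

Unloaded: 5.72 V; loaded: 5.55 V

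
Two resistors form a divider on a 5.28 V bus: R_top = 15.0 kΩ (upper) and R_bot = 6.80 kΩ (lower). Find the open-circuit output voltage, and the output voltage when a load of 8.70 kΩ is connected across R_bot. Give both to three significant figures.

Open-circuit: V = 5.28 × 6.80/(15.0 + 6.80) = 1.65 V.
With the load, R_bot becomes R_bot‖R_L = 3.817 kΩ, so V = 5.28 × 3.817/18.82 = 1.07 V.

Unloaded: 1.65 V; loaded: 1.07 V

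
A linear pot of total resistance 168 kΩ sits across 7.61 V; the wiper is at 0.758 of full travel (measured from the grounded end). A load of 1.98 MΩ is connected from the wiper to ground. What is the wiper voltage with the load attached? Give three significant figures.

V ≈ 5.68 V

The wiper splits the pot into (1−α)R = 40.66 kΩ above and αR = 127.3 kΩ below.
Lower section ‖ load = 119.6 kΩ.
V_wiper = 7.61 × 119.6/(40.66 + 119.6) = 5.68 V.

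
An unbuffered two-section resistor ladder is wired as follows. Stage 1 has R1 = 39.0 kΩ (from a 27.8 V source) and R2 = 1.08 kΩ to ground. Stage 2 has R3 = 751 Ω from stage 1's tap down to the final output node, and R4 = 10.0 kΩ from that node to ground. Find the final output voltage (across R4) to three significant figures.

Stage 2 presents R3+R4 = 10750 Ω as a load on stage 1's tap.
Stage 1's lower leg becomes R2‖(R3+R4) = 981.4 Ω, so V_mid = 27.8 × 981.4/39980 = 0.6824 V.
Stage 2 is itself unloaded: V_out = V_mid × R4/(R3+R4) = 0.6824 × 10000/10750 = 0.635 V.

V_out ≈ 0.635 V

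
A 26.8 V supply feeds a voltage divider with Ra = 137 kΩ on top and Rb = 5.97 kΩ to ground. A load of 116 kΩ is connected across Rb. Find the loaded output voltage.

V_out ≈ 1.07 V

The load sits in parallel with Rb: Rb‖R_L = (5.97 × 116) / (5.97 + 116) = 5.678 kΩ.
V_out = 26.8 × 5.678 / (137 + 5.678) = 26.8 × 5.678/142.7 = 1.07 V.
(Unloaded it would have been 1.12 V.)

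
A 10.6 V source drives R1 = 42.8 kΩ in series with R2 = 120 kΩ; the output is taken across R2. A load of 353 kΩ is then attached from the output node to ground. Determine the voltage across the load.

The load sits in parallel with R2: R2‖R_L = (120 × 353) / (120 + 353) = 89.56 kΩ.
V_out = 10.6 × 89.56 / (42.8 + 89.56) = 10.6 × 89.56/132.4 = 7.17 V.

V_out ≈ 7.17 V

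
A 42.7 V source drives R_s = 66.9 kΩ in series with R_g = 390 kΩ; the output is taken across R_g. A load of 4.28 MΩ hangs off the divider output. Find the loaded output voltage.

The load sits in parallel with R_g: R_g‖R_L = (390 × 4280) / (390 + 4280) = 357.4 kΩ.
V_out = 42.7 × 357.4 / (66.9 + 357.4) = 42.7 × 357.4/424.3 = 36.0 V.
(Unloaded it would have been 36.4 V.)

V_out ≈ 36.0 V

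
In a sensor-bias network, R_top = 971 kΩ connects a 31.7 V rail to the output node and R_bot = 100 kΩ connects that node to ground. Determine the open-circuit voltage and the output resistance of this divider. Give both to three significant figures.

V_th = 2.96 V, R_th = 90.7 kΩ

V_th is the open-circuit tap voltage: 31.7 × 100/(971 + 100) = 2.96 V.
With the supply zeroed, R_top and R_bot appear in parallel from the tap: R_th = R_top‖R_bot = (971 × 100)/1071 = 90.7 kΩ.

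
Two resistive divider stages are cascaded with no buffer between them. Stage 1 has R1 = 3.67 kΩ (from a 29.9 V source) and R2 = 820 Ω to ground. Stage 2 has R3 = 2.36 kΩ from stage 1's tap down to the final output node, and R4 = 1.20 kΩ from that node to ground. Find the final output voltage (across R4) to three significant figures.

Stage 2 presents R3+R4 = 3560 Ω as a load on stage 1's tap.
Stage 1's lower leg becomes R2‖(R3+R4) = 666.5 Ω, so V_mid = 29.9 × 666.5/4336 = 4.595 V.
Stage 2 is itself unloaded: V_out = V_mid × R4/(R3+R4) = 4.595 × 1200/3560 = 1.55 V.

V_out ≈ 1.55 V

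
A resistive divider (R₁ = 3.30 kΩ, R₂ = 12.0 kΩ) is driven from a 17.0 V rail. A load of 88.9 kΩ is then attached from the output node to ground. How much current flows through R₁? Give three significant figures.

R₂‖R_L = 10.57 kΩ, so the source sees R₁ + R₂‖R_L = 13.87 kΩ.
I = 17.0 V / 13.87 kΩ = 1.23 mA.

I ≈ 1.23 mA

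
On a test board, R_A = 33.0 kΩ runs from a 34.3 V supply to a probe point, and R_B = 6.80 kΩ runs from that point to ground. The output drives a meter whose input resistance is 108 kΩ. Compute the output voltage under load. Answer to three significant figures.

The load sits in parallel with R_B: R_B‖R_L = (6.80 × 108) / (6.80 + 108) = 6.397 kΩ.
V_out = 34.3 × 6.397 / (33.0 + 6.397) = 34.3 × 6.397/39.40 = 5.57 V.

V_out ≈ 5.57 V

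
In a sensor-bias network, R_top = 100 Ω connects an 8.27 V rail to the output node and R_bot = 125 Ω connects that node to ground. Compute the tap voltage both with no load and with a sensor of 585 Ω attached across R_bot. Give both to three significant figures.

Unloaded: 4.59 V; loaded: 4.20 V

Open-circuit: V = 8.27 × 125/(100 + 125) = 4.59 V.
With the load, R_bot becomes R_bot‖R_L = 103.0 Ω, so V = 8.27 × 103.0/203.0 = 4.20 V.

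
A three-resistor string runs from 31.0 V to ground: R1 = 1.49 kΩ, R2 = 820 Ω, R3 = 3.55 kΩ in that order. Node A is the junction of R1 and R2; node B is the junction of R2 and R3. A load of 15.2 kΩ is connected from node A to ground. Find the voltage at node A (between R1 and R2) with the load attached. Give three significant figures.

Below node A the series string R2+R3 = 4370 Ω sits in parallel with the 15200 Ω load: 3394 Ω.
V_A = 31.0 × 3394/(1490 + 3394) = 21.5 V.

V ≈ 21.5 V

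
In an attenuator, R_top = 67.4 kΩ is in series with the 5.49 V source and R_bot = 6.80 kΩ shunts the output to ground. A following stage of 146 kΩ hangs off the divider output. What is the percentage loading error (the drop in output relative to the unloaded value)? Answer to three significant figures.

4.06 %

The divider's output (Thévenin) resistance is R_top‖R_bot = 6.177 kΩ.
Fractional drop under load = R_th/(R_th + R_L) = 6.177 / (6.177 + 146) = 0.04059.
So the output falls by 4.06 %.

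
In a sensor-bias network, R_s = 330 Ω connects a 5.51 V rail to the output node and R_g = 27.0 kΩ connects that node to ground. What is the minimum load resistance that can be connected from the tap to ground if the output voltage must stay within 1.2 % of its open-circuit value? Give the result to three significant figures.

R_L(min) ≈ 26.8 kΩ

Output resistance R_th = R_s‖R_g = (330 × 27000)/27330 = 326.0 Ω.
The fractional drop is R_th/(R_th + R_L); requiring this ≤ 0.0120 gives R_L ≥ R_th(1/0.0120 − 1) = 326.0 × 82.33 = 26.8 kΩ.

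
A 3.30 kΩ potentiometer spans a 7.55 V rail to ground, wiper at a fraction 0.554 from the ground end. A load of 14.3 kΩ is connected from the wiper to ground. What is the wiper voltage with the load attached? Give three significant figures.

The wiper splits the pot into (1−α)R = 1.472 kΩ above and αR = 1.828 kΩ below.
Lower section ‖ load = 1.621 kΩ.
V_wiper = 7.55 × 1.621/(1.472 + 1.621) = 3.96 V.

V ≈ 3.96 V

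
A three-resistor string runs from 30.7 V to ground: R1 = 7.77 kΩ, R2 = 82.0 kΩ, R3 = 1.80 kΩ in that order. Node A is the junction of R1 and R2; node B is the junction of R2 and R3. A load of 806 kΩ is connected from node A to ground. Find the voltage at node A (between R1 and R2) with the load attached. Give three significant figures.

Below node A the series string R2+R3 = 83.80 kΩ sits in parallel with the 806 kΩ load: 75.91 kΩ.
V_A = 30.7 × 75.91/(7.77 + 75.91) = 27.8 V.

V ≈ 27.8 V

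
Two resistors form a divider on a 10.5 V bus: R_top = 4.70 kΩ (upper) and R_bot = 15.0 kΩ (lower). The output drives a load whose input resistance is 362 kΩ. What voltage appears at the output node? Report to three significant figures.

The load sits in parallel with R_bot: R_bot‖R_L = (15.0 × 362) / (15.0 + 362) = 14.40 kΩ.
V_out = 10.5 × 14.40 / (4.70 + 14.40) = 10.5 × 14.40/19.10 = 7.92 V.

V_out ≈ 7.92 V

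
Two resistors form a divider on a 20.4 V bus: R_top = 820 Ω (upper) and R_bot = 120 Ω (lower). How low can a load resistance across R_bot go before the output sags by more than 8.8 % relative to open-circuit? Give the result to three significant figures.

Output resistance R_th = R_top‖R_bot = (820 × 120)/940.0 = 104.7 Ω.
The fractional drop is R_th/(R_th + R_L); requiring this ≤ 0.0880 gives R_L ≥ R_th(1/0.0880 − 1) = 104.7 × 10.36 = 1.08 kΩ.

R_L(min) ≈ 1.08 kΩ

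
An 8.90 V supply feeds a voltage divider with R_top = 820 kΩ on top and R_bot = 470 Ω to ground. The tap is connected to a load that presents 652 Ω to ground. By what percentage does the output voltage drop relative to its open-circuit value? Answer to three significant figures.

The divider's output (Thévenin) resistance is R_top‖R_bot = 469.7 Ω.
Fractional drop under load = R_th/(R_th + R_L) = 469.7 / (469.7 + 652) = 0.4188.
So the output falls by 41.9 %.

41.9 %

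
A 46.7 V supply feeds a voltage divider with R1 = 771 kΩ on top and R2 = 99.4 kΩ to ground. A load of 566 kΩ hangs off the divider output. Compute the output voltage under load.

The load sits in parallel with R2: R2‖R_L = (99.4 × 566) / (99.4 + 566) = 84.55 kΩ.
V_out = 46.7 × 84.55 / (771 + 84.55) = 46.7 × 84.55/855.6 = 4.62 V.
(Unloaded it would have been 5.33 V.)

V_out ≈ 4.62 V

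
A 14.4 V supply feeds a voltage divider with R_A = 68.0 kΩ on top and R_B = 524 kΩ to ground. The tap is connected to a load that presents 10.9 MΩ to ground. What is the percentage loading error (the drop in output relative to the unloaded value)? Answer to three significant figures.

0.549 %

The divider's output (Thévenin) resistance is R_A‖R_B = 60.19 kΩ.
Fractional drop under load = R_th/(R_th + R_L) = 60.19 / (60.19 + 10900) = 0.005492.
So the output falls by 0.549 %.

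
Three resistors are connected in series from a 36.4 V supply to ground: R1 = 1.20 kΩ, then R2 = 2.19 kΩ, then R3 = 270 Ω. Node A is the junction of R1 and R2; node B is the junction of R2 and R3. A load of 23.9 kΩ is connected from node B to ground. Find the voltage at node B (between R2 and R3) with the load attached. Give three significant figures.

At node B, R3 is in parallel with the load: R3‖R_L = 267.0 Ω.
Below node A the resistance is R2 + (R3‖R_L) = 2457 Ω, so V_A = 36.4 × 2457/3657 = 24.46 V.
Then V_B = V_A × (R3‖R_L)/(R2 + R3‖R_L) = 24.46 × 267.0/2457 = 2.66 V.

V ≈ 2.66 V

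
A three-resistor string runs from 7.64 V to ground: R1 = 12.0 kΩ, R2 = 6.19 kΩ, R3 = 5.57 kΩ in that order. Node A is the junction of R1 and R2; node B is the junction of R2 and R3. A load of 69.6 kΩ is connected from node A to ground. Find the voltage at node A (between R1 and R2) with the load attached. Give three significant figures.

V ≈ 3.48 V

Below node A the series string R2+R3 = 11.76 kΩ sits in parallel with the 69.6 kΩ load: 10.06 kΩ.
V_A = 7.64 × 10.06/(12.0 + 10.06) = 3.48 V.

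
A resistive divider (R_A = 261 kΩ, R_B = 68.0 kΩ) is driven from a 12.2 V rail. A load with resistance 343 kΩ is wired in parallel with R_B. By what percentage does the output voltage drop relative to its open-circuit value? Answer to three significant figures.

13.6 %

The divider's output (Thévenin) resistance is R_A‖R_B = 53.95 kΩ.
Fractional drop under load = R_th/(R_th + R_L) = 53.95 / (53.95 + 343) = 0.1359.
So the output falls by 13.6 %.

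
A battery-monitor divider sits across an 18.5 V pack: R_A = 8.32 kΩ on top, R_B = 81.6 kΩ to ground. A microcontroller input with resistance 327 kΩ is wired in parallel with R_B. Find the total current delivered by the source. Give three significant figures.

I ≈ 0.251 mA

R_B‖R_L = 65.30 kΩ, so the source sees R_A + R_B‖R_L = 73.62 kΩ.
I = 18.5 V / 73.62 kΩ = 0.251 mA.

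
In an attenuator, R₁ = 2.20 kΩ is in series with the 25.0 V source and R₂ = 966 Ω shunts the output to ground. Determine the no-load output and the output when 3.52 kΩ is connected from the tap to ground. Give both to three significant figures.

Open-circuit: V = 25.0 × 966/(2200 + 966) = 7.63 V.
With the load, R₂ becomes R₂‖R_L = 758.0 Ω, so V = 25.0 × 758.0/2958 = 6.41 V.

Unloaded: 7.63 V; loaded: 6.41 V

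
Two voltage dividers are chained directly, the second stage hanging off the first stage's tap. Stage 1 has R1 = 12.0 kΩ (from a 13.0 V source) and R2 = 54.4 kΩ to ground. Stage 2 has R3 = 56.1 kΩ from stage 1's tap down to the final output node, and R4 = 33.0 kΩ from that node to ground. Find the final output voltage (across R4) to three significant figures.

Stage 2 presents R3+R4 = 89.10 kΩ as a load on stage 1's tap.
Stage 1's lower leg becomes R2‖(R3+R4) = 33.78 kΩ, so V_mid = 13.0 × 33.78/45.78 = 9.592 V.
Stage 2 is itself unloaded: V_out = V_mid × R4/(R3+R4) = 9.592 × 33.0/89.10 = 3.55 V.

V_out ≈ 3.55 V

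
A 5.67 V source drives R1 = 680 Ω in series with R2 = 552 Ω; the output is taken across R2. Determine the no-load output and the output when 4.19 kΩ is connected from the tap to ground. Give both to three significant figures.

Open-circuit: V = 5.67 × 552/(680 + 552) = 2.54 V.
With the load, R2 becomes R2‖R_L = 487.7 Ω, so V = 5.67 × 487.7/1168 = 2.37 V.

Unloaded: 2.54 V; loaded: 2.37 V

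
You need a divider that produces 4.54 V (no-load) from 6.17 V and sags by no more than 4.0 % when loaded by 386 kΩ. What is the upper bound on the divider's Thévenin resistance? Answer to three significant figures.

R_th ≤ 16.1 kΩ

Loading drop = R_th/(R_th + R_L) ≤ 0.0400, so R_th ≤ R_L · ε/(1−ε) = 386 kΩ × 0.0400/0.9600 = 16.1 kΩ.
(Any R1, R2 with R2/(R1+R2) = 0.736 and R1‖R2 ≤ 16.1 kΩ will meet the spec.)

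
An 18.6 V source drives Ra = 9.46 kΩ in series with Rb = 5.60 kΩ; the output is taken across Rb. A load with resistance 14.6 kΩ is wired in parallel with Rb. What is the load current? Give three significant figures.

I_L ≈ 0.382 mA

Rb‖R_L = 4.048 kΩ; V_out = 18.6 × 4.048/13.51 = 5.573 V.
I_L = V_out / R_L = 5.573 / 14.6 kΩ = 0.382 mA.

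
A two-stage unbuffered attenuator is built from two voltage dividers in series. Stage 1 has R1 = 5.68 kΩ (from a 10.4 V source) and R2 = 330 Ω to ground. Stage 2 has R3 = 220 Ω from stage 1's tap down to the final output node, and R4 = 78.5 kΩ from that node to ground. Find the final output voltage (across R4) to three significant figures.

V_out ≈ 0.567 V

Stage 2 presents R3+R4 = 78720 Ω as a load on stage 1's tap.
Stage 1's lower leg becomes R2‖(R3+R4) = 328.6 Ω, so V_mid = 10.4 × 328.6/6009 = 0.5688 V.
Stage 2 is itself unloaded: V_out = V_mid × R4/(R3+R4) = 0.5688 × 78500/78720 = 0.567 V.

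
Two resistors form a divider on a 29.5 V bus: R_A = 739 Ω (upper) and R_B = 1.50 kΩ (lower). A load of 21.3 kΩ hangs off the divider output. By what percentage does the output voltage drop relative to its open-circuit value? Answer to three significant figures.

The divider's output (Thévenin) resistance is R_A‖R_B = 495.1 Ω.
Fractional drop under load = R_th/(R_th + R_L) = 495.1 / (495.1 + 21300) = 0.02272.
So the output falls by 2.27 %.

2.27 %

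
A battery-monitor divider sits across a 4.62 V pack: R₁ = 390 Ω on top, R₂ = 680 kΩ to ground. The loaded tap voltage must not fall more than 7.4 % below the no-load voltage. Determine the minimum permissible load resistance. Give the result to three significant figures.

Output resistance R_th = R₁‖R₂ = (390 × 680000)/680400 = 389.8 Ω.
The fractional drop is R_th/(R_th + R_L); requiring this ≤ 0.0740 gives R_L ≥ R_th(1/0.0740 − 1) = 389.8 × 12.51 = 4.88 kΩ.

R_L(min) ≈ 4.88 kΩ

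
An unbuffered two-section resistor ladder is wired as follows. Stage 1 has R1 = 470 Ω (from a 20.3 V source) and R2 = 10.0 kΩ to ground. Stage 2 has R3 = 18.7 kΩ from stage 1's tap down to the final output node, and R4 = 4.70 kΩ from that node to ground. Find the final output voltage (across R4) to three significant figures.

V_out ≈ 3.82 V

Stage 2 presents R3+R4 = 23400 Ω as a load on stage 1's tap.
Stage 1's lower leg becomes R2‖(R3+R4) = 7006 Ω, so V_mid = 20.3 × 7006/7476 = 19.02 V.
Stage 2 is itself unloaded: V_out = V_mid × R4/(R3+R4) = 19.02 × 4700/23400 = 3.82 V.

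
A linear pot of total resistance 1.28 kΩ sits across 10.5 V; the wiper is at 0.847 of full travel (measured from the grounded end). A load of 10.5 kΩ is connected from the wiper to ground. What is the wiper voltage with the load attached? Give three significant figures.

The wiper splits the pot into (1−α)R = 195.8 Ω above and αR = 1084 Ω below.
Lower section ‖ load = 982.7 Ω.
V_wiper = 10.5 × 982.7/(195.8 + 982.7) = 8.76 V.

V ≈ 8.76 V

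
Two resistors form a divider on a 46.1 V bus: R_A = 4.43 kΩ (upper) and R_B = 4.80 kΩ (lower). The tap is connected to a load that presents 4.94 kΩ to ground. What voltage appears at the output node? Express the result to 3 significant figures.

V_out ≈ 16.3 V

The load sits in parallel with R_B: R_B‖R_L = (4.80 × 4.94) / (4.80 + 4.94) = 2.434 kΩ.
V_out = 46.1 × 2.434 / (4.43 + 2.434) = 46.1 × 2.434/6.864 = 16.3 V.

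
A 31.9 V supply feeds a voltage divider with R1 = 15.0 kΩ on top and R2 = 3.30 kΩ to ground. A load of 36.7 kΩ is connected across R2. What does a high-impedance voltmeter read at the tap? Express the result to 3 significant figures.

The load sits in parallel with R2: R2‖R_L = (3.30 × 36.7) / (3.30 + 36.7) = 3.028 kΩ.
V_out = 31.9 × 3.028 / (15.0 + 3.028) = 31.9 × 3.028/18.03 = 5.36 V.

V_out ≈ 5.36 V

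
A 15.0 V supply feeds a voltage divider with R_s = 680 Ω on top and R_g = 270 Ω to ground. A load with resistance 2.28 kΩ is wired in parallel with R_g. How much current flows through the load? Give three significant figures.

R_g‖R_L = 241.4 Ω; V_out = 15.0 × 241.4/921.4 = 3.930 V.
I_L = V_out / R_L = 3.930 / 2.28 kΩ = 1.72 mA.

I_L ≈ 1.72 mA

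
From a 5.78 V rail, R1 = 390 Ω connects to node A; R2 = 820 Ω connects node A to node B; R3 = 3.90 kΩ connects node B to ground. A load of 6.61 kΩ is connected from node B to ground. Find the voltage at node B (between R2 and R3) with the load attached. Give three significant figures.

V ≈ 3.87 V

At node B, R3 is in parallel with the load: R3‖R_L = 2453 Ω.
Below node A the resistance is R2 + (R3‖R_L) = 3273 Ω, so V_A = 5.78 × 3273/3663 = 5.165 V.
Then V_B = V_A × (R3‖R_L)/(R2 + R3‖R_L) = 5.165 × 2453/3273 = 3.87 V.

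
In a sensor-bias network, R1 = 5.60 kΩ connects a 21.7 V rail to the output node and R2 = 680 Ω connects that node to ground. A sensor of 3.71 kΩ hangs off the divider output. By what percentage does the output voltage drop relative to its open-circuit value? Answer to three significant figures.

Unloaded V = 21.7 × 680/6280 = 2.3497 V.
Loaded: R2‖R_L = 574.7 Ω, giving V = 21.7 × 574.7/6175 = 2.0196 V.
Drop = (2.3497 − 2.0196) / 2.3497 = 14.0 %.

14.0 %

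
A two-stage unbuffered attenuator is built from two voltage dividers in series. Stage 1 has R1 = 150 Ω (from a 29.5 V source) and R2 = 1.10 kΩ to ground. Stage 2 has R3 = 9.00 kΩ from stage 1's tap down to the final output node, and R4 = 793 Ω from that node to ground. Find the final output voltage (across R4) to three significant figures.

V_out ≈ 2.07 V

Stage 2 presents R3+R4 = 9793 Ω as a load on stage 1's tap.
Stage 1's lower leg becomes R2‖(R3+R4) = 988.9 Ω, so V_mid = 29.5 × 988.9/1139 = 25.61 V.
Stage 2 is itself unloaded: V_out = V_mid × R4/(R3+R4) = 25.61 × 793/9793 = 2.07 V.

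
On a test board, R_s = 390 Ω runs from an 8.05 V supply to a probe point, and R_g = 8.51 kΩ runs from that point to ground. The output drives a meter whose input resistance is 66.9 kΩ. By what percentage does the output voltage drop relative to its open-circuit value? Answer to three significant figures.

0.554 %

The divider's output (Thévenin) resistance is R_s‖R_g = 372.9 Ω.
Fractional drop under load = R_th/(R_th + R_L) = 372.9 / (372.9 + 66900) = 0.005543.
So the output falls by 0.554 %.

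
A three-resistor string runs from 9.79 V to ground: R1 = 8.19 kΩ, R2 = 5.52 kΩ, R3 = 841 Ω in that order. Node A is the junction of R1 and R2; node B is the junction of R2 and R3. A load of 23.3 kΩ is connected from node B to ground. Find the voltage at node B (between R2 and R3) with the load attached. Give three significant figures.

At node B, R3 is in parallel with the load: R3‖R_L = 811.7 Ω.
Below node A the resistance is R2 + (R3‖R_L) = 6332 Ω, so V_A = 9.79 × 6332/14520 = 4.269 V.
Then V_B = V_A × (R3‖R_L)/(R2 + R3‖R_L) = 4.269 × 811.7/6332 = 0.547 V.

V ≈ 0.547 V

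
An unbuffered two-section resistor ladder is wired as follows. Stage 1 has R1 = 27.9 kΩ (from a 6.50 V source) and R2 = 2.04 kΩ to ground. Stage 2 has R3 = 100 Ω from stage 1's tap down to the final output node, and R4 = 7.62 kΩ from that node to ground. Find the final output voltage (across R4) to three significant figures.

Stage 2 presents R3+R4 = 7720 Ω as a load on stage 1's tap.
Stage 1's lower leg becomes R2‖(R3+R4) = 1614 Ω, so V_mid = 6.50 × 1614/29510 = 0.3554 V.
Stage 2 is itself unloaded: V_out = V_mid × R4/(R3+R4) = 0.3554 × 7620/7720 = 0.351 V.

V_out ≈ 0.351 V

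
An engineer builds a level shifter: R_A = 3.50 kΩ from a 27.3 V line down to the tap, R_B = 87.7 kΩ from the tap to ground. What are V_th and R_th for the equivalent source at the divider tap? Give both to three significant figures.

V_th is the open-circuit tap voltage: 27.3 × 87.7/(3.50 + 87.7) = 26.3 V.
With the supply zeroed, R_A and R_B appear in parallel from the tap: R_th = R_A‖R_B = (3.50 × 87.7)/91.20 = 3.37 kΩ.

V_th = 26.3 V, R_th = 3.37 kΩ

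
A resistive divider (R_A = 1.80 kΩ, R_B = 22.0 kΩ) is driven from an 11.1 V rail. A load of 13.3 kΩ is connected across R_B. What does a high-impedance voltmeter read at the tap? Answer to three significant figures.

V_out ≈ 9.12 V

The load sits in parallel with R_B: R_B‖R_L = (22.0 × 13.3) / (22.0 + 13.3) = 8.289 kΩ.
V_out = 11.1 × 8.289 / (1.80 + 8.289) = 11.1 × 8.289/10.09 = 9.12 V.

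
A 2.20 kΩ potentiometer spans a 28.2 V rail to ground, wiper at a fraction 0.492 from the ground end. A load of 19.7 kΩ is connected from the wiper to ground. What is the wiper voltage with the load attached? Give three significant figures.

V ≈ 13.5 V

The wiper splits the pot into (1−α)R = 1.118 kΩ above and αR = 1.082 kΩ below.
Lower section ‖ load = 1.026 kΩ.
V_wiper = 28.2 × 1.026/(1.118 + 1.026) = 13.5 V.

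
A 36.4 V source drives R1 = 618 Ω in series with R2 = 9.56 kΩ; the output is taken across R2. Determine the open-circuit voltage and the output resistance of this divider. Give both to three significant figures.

V_th is the open-circuit tap voltage: 36.4 × 9560/(618 + 9560) = 34.2 V.
With the supply zeroed, R1 and R2 appear in parallel from the tap: R_th = R1‖R2 = (618 × 9560)/10180 = 580 Ω.

V_th = 34.2 V, R_th = 580 Ω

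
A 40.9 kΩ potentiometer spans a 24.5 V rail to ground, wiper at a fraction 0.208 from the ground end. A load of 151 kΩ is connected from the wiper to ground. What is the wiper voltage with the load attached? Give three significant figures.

The wiper splits the pot into (1−α)R = 32.39 kΩ above and αR = 8.507 kΩ below.
Lower section ‖ load = 8.053 kΩ.
V_wiper = 24.5 × 8.053/(32.39 + 8.053) = 4.88 V.

V ≈ 4.88 V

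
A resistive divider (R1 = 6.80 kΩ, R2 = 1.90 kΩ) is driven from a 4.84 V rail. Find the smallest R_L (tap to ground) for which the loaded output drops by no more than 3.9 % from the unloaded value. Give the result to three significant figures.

R_L(min) ≈ 36.6 kΩ

Output resistance R_th = R1‖R2 = (6.80 × 1.90)/8.700 = 1.485 kΩ.
The fractional drop is R_th/(R_th + R_L); requiring this ≤ 0.0390 gives R_L ≥ R_th(1/0.0390 − 1) = 1.485 × 24.64 = 36.6 kΩ.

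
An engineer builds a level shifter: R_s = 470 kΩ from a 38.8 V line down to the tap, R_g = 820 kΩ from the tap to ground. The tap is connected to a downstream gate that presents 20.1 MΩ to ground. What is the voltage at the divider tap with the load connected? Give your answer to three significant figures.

The load sits in parallel with R_g: R_g‖R_L = (820 × 20100) / (820 + 20100) = 787.9 kΩ.
V_out = 38.8 × 787.9 / (470 + 787.9) = 38.8 × 787.9/1258 = 24.3 V.

V_out ≈ 24.3 V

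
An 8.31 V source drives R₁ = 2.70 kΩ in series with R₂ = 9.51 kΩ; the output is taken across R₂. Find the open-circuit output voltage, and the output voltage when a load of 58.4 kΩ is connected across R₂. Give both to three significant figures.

Unloaded: 6.47 V; loaded: 6.25 V

Open-circuit: V = 8.31 × 9.51/(2.70 + 9.51) = 6.47 V.
With the load, R₂ becomes R₂‖R_L = 8.178 kΩ, so V = 8.31 × 8.178/10.88 = 6.25 V.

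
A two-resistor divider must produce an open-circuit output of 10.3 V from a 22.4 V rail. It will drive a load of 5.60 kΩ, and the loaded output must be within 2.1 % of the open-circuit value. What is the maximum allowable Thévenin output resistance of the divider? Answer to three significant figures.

R_th ≤ 120 Ω

Loading drop = R_th/(R_th + R_L) ≤ 0.0210, so R_th ≤ R_L · ε/(1−ε) = 5.60 kΩ × 0.0210/0.9790 = 120 Ω.
(Any R1, R2 with R2/(R1+R2) = 0.460 and R1‖R2 ≤ 120 Ω will meet the spec.)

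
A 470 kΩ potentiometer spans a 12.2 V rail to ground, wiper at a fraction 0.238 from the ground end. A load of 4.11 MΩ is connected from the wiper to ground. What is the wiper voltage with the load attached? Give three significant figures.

V ≈ 2.84 V

The wiper splits the pot into (1−α)R = 358.1 kΩ above and αR = 111.9 kΩ below.
Lower section ‖ load = 108.9 kΩ.
V_wiper = 12.2 × 108.9/(358.1 + 108.9) = 2.84 V.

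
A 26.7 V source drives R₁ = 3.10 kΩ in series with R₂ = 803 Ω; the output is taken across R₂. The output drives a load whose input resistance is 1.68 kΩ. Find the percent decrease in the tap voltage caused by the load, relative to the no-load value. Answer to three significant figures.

27.5 %

The divider's output (Thévenin) resistance is R₁‖R₂ = 637.8 Ω.
Fractional drop under load = R_th/(R_th + R_L) = 637.8 / (637.8 + 1680) = 0.2752.
So the output falls by 27.5 %.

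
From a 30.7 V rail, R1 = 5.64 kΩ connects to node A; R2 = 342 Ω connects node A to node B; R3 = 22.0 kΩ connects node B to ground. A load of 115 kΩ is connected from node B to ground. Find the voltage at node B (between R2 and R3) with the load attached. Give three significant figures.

At node B, R3 is in parallel with the load: R3‖R_L = 18470 Ω.
Below node A the resistance is R2 + (R3‖R_L) = 18810 Ω, so V_A = 30.7 × 18810/24450 = 23.62 V.
Then V_B = V_A × (R3‖R_L)/(R2 + R3‖R_L) = 23.62 × 18470/18810 = 23.2 V.

V ≈ 23.2 V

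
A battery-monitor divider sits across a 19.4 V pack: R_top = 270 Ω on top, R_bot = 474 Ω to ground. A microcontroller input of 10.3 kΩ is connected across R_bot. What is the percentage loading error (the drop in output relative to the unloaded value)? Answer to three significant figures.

1.64 %

The divider's output (Thévenin) resistance is R_top‖R_bot = 172.0 Ω.
Fractional drop under load = R_th/(R_th + R_L) = 172.0 / (172.0 + 10300) = 0.01643.
So the output falls by 1.64 %.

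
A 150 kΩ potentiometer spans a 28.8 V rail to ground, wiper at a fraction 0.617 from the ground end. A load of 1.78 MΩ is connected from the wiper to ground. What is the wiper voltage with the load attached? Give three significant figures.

The wiper splits the pot into (1−α)R = 57.45 kΩ above and αR = 92.55 kΩ below.
Lower section ‖ load = 87.98 kΩ.
V_wiper = 28.8 × 87.98/(57.45 + 87.98) = 17.4 V.

V ≈ 17.4 V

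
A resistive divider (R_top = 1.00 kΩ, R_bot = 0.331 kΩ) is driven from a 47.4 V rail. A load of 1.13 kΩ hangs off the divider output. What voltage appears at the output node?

V_out ≈ 9.66 V

The load sits in parallel with R_bot: R_bot‖R_L = (331 × 1130) / (331 + 1130) = 256.0 Ω.
V_out = 47.4 × 256.0 / (1000 + 256.0) = 47.4 × 256.0/1256 = 9.66 V.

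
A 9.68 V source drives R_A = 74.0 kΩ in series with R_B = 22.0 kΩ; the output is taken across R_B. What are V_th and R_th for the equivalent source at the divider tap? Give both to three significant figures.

V_th is the open-circuit tap voltage: 9.68 × 22.0/(74.0 + 22.0) = 2.22 V.
With the supply zeroed, R_A and R_B appear in parallel from the tap: R_th = R_A‖R_B = (74.0 × 22.0)/96.00 = 17.0 kΩ.

V_th = 2.22 V, R_th = 17.0 kΩ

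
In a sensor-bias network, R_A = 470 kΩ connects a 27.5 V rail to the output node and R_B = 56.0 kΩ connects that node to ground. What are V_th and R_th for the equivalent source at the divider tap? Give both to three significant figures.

V_th is the open-circuit tap voltage: 27.5 × 56.0/(470 + 56.0) = 2.93 V.
With the supply zeroed, R_A and R_B appear in parallel from the tap: R_th = R_A‖R_B = (470 × 56.0)/526.0 = 50.0 kΩ.

V_th = 2.93 V, R_th = 50.0 kΩ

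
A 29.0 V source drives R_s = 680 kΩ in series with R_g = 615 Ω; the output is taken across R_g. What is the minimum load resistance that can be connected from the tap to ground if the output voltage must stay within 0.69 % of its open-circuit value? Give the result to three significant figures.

Output resistance R_th = R_s‖R_g = (680000 × 615)/680600 = 614.4 Ω.
The fractional drop is R_th/(R_th + R_L); requiring this ≤ 0.00690 gives R_L ≥ R_th(1/0.00690 − 1) = 614.4 × 143.9 = 88.4 kΩ.

R_L(min) ≈ 88.4 kΩ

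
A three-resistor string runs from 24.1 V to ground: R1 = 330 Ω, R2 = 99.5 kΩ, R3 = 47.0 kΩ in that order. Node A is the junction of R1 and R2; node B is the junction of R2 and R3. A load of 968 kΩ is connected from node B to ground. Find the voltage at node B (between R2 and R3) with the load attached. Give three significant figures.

V ≈ 7.47 V

At node B, R3 is in parallel with the load: R3‖R_L = 44820 Ω.
Below node A the resistance is R2 + (R3‖R_L) = 144300 Ω, so V_A = 24.1 × 144300/144700 = 24.05 V.
Then V_B = V_A × (R3‖R_L)/(R2 + R3‖R_L) = 24.05 × 44820/144300 = 7.47 V.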